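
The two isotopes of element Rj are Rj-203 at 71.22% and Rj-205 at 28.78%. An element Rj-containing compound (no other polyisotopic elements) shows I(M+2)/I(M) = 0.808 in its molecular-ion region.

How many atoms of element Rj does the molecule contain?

With n Rj atoms, P(M+2)/P(M) = C(n,1)·p^(n−1)q / p^n = n·q/p = n · 0.2878/0.7122.
n = 0.808 × 0.7122/0.2878 = 2.00 ≈ 2

2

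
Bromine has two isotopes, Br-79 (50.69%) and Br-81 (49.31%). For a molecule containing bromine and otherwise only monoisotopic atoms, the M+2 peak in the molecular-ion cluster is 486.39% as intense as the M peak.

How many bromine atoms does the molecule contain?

With n Br atoms, P(M+2)/P(M) = C(n,1)·p^(n−1)q / p^n = n·q/p = n · 0.4931/0.5069.
n = 4.8639 × 0.5069/0.4931 = 5.00 ≈ 5

5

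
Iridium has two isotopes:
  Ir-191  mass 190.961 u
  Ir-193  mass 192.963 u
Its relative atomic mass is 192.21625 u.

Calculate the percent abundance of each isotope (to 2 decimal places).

Ir-191: 37.30%, Ir-193: 62.70%

With x = fraction of Ir-191 (so Ir-193 is 1 − x):
190.961·x + 192.963·(1 − x) = 192.21625
(190.961 − 192.963)·x = 192.21625 − 192.963
x = -0.74675 / -2.002 = 0.37300 → 37.30% Ir-191, 62.70% Ir-193.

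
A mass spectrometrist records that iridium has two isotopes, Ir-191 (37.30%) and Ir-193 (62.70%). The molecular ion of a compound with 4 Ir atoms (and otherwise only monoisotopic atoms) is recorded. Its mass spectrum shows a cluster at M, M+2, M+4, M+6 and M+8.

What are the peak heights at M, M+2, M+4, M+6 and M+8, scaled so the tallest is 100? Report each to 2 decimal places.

5.26 : 35.39 : 89.23 : 100.00 : 42.02

The 4 Ir atoms are independent, so intensities follow the terms of (0.3730 + 0.6270)^4.
P(M) = 0.3730^4 = 0.019357
P(M+2) = 4 × 0.3730^3 × 0.6270^1 = 0.130153
P(M+4) = 6 × 0.3730^2 × 0.6270^2 = 0.328174
P(M+6) = 4 × 0.3730^1 × 0.6270^3 = 0.367766
P(M+8) = 0.6270^4 = 0.154550
The M+6 peak is largest (0.367766); scaling to 100 gives 5.26 : 35.39 : 89.23 : 100.00 : 42.02.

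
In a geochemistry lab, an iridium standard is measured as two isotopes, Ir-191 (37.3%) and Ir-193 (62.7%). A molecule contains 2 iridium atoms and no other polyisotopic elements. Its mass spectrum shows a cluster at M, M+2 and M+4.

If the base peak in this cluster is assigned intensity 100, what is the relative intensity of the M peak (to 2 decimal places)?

29.74

(0.373 + 0.627)^2 gives M 0.1391, M+2 0.4677, M+4 0.3931; the largest is M+2.
P(M+2) = C(2,1) × 0.373^1 × 0.627^1 = 2 × 0.3730 × 0.6270 = 0.467742 (base)
P(M) = C(2,0) × 0.373^2 × 0.627^0 = 1 × 0.139129 × 1.0000 = 0.139129
Relative intensity = 0.139129 / 0.467742 × 100 = 29.74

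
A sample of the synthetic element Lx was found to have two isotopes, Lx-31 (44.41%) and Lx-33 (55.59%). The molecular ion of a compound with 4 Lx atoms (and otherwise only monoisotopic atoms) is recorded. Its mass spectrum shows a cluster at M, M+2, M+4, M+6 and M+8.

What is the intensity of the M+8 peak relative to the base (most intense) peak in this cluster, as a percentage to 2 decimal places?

26.11%

(0.4441 + 0.5559)^4 gives M 0.0389, M+2 0.1948, M+4 0.3657, M+6 0.3052, M+8 0.0955; the largest is M+4.
P(M+4) = C(4,2) × 0.4441^2 × 0.5559^2 = 6 × 0.19722481 × 0.30902481 = 0.365684 (base)
P(M+8) = C(4,4) × 0.4441^0 × 0.5559^4 = 1 × 1.0000 × 0.09549633 = 0.095496
Relative intensity = 0.095496 / 0.365684 × 100 = 26.11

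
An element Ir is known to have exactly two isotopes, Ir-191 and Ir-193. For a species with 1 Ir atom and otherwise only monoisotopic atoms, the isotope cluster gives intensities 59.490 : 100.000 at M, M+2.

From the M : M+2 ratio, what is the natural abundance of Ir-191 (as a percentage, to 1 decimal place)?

37.3%

Let p = fractional abundance of Ir-191. I(M+2)/I(M) = [C(1,1)·p^0·(1−p)] / p^1 = 1·(1−p)/p = 100.000/59.490 = 1.6810
(1−p)/p = 1.6810/1 = 1.6810  ⇒  p = 1/(1 + 1.6810) = 0.3730
Ir-191: 37.3%, Ir-193: 62.7%.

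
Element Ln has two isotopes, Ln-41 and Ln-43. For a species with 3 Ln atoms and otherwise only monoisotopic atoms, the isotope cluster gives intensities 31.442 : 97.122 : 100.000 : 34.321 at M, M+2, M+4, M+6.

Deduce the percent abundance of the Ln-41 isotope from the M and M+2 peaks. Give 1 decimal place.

49.3%

Write p for the Ln-41 fraction. I(M+2)/I(M) = [C(3,1)·p^2·(1−p)] / p^3 = 3·(1−p)/p = 97.122/31.442 = 3.0889
(1−p)/p = 3.0889/3 = 1.0296  ⇒  p = 1/(1 + 1.0296) = 0.4927
Ln-41: 49.3%, Ln-43: 50.7%.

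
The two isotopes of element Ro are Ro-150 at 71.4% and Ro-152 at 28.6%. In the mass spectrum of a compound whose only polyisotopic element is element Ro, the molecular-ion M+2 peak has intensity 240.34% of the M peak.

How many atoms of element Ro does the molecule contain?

With n Ro atoms, P(M+2)/P(M) = C(n,1)·p^(n−1)q / p^n = n·q/p = n · 0.286/0.714.
n = 2.4034 × 0.714/0.286 = 6.00 ≈ 6

6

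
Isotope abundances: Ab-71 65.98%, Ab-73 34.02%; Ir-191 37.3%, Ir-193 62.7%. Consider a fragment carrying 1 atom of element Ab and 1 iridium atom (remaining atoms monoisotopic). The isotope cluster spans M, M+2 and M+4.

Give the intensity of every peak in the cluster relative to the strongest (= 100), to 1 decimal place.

45.5 : 100.0 : 39.5

Element Ab pattern (n=1): 0.6598 : 0.3402
Iridium pattern (n=1): 0.3730 : 0.6270
Convolve the two distributions (both contribute in 2-u steps):
  M: 0.6598×0.3730 = 0.246105
  M+2: 0.6598×0.6270 + 0.3402×0.3730 = 0.540589
  M+4: 0.3402×0.6270 = 0.213305
Scale to base peak (0.540589) = 100: 45.5 : 100.0 : 39.5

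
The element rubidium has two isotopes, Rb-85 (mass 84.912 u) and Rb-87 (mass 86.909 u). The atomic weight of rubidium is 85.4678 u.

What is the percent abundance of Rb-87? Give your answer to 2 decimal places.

27.83%

Writing the weighted mean with unknown fraction x of Rb-85:
84.912·x + 86.909·(1 − x) = 85.4678
(84.912 − 86.909)·x = 85.4678 − 86.909
x = -1.4412 / -1.997 = 0.72168 → 72.17% Rb-85, 27.83% Rb-87.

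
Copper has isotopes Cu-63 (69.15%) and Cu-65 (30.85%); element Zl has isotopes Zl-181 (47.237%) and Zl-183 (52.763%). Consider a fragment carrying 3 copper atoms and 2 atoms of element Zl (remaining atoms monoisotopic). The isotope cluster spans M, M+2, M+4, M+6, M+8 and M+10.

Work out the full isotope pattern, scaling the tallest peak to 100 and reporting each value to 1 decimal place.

20.7 : 73.9 : 100.0 : 64.0 : 19.5 : 2.3

Copper pattern (n=3): 0.33065611 : 0.44254842 : 0.19743483 : 0.02936064
Element Zl pattern (n=2): 0.22313342 : 0.49847317 : 0.27839342
Convolve the two distributions (both contribute in 2-u steps):
  M: 0.33065611×0.22313342 = 0.073780
  M+2: 0.33065611×0.49847317 + 0.44254842×0.22313342 = 0.263571
  M+4: 0.33065611×0.27839342 + 0.44254842×0.49847317 + 0.19743483×0.22313342 = 0.356705
  M+6: 0.44254842×0.27839342 + 0.19743483×0.49847317 + 0.02936064×0.22313342 = 0.228170
  M+8: 0.19743483×0.27839342 + 0.02936064×0.49847317 = 0.069600
  M+10: 0.02936064×0.27839342 = 0.008174
Scale to base peak (0.356705) = 100: 20.7 : 73.9 : 100.0 : 64.0 : 19.5 : 2.3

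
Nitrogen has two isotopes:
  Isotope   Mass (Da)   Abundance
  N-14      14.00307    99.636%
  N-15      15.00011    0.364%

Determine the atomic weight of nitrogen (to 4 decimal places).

The abundance-weighted mean is 0.99636 × 14.00307 + 0.00364 × 15.00011
= 13.952099 + 0.054600 = 14.006699 Da

14.0067 Da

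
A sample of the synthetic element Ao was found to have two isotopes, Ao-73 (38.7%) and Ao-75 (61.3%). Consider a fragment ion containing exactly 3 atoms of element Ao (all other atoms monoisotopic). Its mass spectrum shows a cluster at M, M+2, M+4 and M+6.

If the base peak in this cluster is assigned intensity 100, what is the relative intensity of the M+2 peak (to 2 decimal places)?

(0.387 + 0.613)^3 gives M 0.0580, M+2 0.2754, M+4 0.4363, M+6 0.2303; the largest is M+4.
P(M+4) = C(3,2) × 0.387^1 × 0.613^2 = 3 × 0.3870 × 0.375769 = 0.436268 (base)
P(M+2) = C(3,1) × 0.387^2 × 0.613^1 = 3 × 0.149769 × 0.6130 = 0.275425
Relative intensity = 0.275425 / 0.436268 × 100 = 63.13

63.13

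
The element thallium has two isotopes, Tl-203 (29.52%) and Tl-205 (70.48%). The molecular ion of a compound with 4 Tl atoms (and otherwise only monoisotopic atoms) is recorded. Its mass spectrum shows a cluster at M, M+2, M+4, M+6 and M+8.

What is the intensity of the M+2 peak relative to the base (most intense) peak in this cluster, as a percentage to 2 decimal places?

17.54%

Binomial terms of (0.2952 + 0.7048)^4: M 0.0076, M+2 0.0725, M+4 0.2597, M+6 0.4134, M+8 0.2468 → M+6 is the base peak.
P(M+6) = C(4,3) × 0.2952^1 × 0.7048^3 = 4 × 0.2952 × 0.35010449 = 0.413403 (base)
P(M+2) = C(4,1) × 0.2952^3 × 0.7048^1 = 4 × 0.02572463 × 0.7048 = 0.072523
Relative intensity = 0.072523 / 0.413403 × 100 = 17.54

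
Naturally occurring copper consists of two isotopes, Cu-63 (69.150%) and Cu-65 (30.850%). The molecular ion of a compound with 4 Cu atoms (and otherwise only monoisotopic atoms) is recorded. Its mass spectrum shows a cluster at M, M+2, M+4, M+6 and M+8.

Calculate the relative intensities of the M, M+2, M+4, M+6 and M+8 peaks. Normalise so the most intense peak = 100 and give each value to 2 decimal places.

Each Cu atom is independently Cu-63 (p = 0.69150) or Cu-65 (q = 0.30850); the cluster is the binomial expansion (p + q)^4.
P(M) = 0.69150^4 = 0.228649
P(M+2) = 4 × 0.69150^3 × 0.30850^1 = 0.408030
P(M+4) = 6 × 0.69150^2 × 0.30850^2 = 0.273052
P(M+6) = 4 × 0.69150^1 × 0.30850^3 = 0.081212
P(M+8) = 0.30850^4 = 0.009058
The M+2 peak is largest (0.408030); scaling to 100 gives 56.04 : 100.00 : 66.92 : 19.90 : 2.22.

56.04 : 100.00 : 66.92 : 19.90 : 2.22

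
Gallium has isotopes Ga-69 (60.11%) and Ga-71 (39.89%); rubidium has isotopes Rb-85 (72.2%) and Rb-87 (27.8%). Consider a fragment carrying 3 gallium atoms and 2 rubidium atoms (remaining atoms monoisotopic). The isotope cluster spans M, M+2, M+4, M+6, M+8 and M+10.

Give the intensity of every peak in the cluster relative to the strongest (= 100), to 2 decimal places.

Gallium pattern (n=3): 0.21719018 : 0.43239309 : 0.28694328 : 0.06347345
Rubidium pattern (n=2): 0.521284 : 0.401432 : 0.077284
Convolve the two distributions (both contribute in 2-u steps):
  M: 0.21719018×0.521284 = 0.113218
  M+2: 0.21719018×0.401432 + 0.43239309×0.521284 = 0.312587
  M+4: 0.21719018×0.077284 + 0.43239309×0.401432 + 0.28694328×0.521284 = 0.339941
  M+6: 0.43239309×0.077284 + 0.28694328×0.401432 + 0.06347345×0.521284 = 0.181693
  M+8: 0.28694328×0.077284 + 0.06347345×0.401432 = 0.047656
  M+10: 0.06347345×0.077284 = 0.004905
Scale to base peak (0.339941) = 100: 33.31 : 91.95 : 100.00 : 53.45 : 14.02 : 1.44

33.31 : 91.95 : 100.00 : 53.45 : 14.02 : 1.44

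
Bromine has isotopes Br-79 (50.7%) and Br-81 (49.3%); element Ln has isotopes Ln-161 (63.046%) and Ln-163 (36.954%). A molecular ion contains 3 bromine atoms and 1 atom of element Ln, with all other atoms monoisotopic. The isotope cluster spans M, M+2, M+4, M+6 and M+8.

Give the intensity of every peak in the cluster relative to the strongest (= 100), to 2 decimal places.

Bromine pattern (n=3): 0.13032384 : 0.38017547 : 0.36967753 : 0.11982316
Element Ln pattern (n=1): 0.63046 : 0.36954
Convolve the two distributions (both contribute in 2-u steps):
  M: 0.13032384×0.63046 = 0.082164
  M+2: 0.13032384×0.36954 + 0.38017547×0.63046 = 0.287845
  M+4: 0.38017547×0.36954 + 0.36967753×0.63046 = 0.373557
  M+6: 0.36967753×0.36954 + 0.11982316×0.63046 = 0.212154
  M+8: 0.11982316×0.36954 = 0.044279
Scale to base peak (0.373557) = 100: 22.00 : 77.06 : 100.00 : 56.79 : 11.85

22.00 : 77.06 : 100.00 : 56.79 : 11.85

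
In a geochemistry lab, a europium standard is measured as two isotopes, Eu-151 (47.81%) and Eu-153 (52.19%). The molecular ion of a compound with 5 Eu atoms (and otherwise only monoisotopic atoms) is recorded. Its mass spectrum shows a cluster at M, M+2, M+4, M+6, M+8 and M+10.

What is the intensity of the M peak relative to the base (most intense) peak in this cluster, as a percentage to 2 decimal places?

7.69%

(0.4781 + 0.5219)^5 gives M 0.0250, M+2 0.1363, M+4 0.2977, M+6 0.3249, M+8 0.1774, M+10 0.0387; the largest is M+6.
P(M+6) = C(5,3) × 0.4781^2 × 0.5219^3 = 10 × 0.22857961 × 0.14215492 = 0.324937 (base)
P(M) = C(5,0) × 0.4781^5 × 0.5219^0 = 1 × 0.02498007 × 1.0000 = 0.024980
Relative intensity = 0.024980 / 0.324937 × 100 = 7.69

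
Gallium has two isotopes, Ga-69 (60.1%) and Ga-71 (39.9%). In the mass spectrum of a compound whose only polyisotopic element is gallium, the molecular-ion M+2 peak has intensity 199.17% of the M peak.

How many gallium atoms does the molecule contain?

The M+2/M ratio from n Ga atoms is n · q/p = n · 0.399/0.601.
n = 1.9917 × 0.601/0.399 = 3.00 ≈ 3

3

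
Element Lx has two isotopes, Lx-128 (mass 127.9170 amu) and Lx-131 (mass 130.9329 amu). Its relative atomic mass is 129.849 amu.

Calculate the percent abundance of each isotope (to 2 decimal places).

Let x be the fractional abundance of Lx-128; then Lx-131 has abundance 1 − x.
127.9170·x + 130.9329·(1 − x) = 129.849
(127.9170 − 130.9329)·x = 129.849 − 130.9329
x = -1.0839 / -3.0159 = 0.35940 → 35.94% Lx-128, 64.06% Lx-131.

Lx-128: 35.94%, Lx-131: 64.06%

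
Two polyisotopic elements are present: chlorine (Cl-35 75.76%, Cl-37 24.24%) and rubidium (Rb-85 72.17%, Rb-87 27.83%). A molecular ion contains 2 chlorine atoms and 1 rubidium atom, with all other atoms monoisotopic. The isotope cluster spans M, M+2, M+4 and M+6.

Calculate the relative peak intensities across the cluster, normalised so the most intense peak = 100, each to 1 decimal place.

Chlorine pattern (n=2): 0.57395776 : 0.36728448 : 0.05875776
Rubidium pattern (n=1): 0.7217 : 0.2783
Convolve the two distributions (both contribute in 2-u steps):
  M: 0.57395776×0.7217 = 0.414225
  M+2: 0.57395776×0.2783 + 0.36728448×0.7217 = 0.424802
  M+4: 0.36728448×0.2783 + 0.05875776×0.7217 = 0.144621
  M+6: 0.05875776×0.2783 = 0.016352
Scale to base peak (0.424802) = 100: 97.5 : 100.0 : 34.0 : 3.8

97.5 : 100.0 : 34.0 : 3.8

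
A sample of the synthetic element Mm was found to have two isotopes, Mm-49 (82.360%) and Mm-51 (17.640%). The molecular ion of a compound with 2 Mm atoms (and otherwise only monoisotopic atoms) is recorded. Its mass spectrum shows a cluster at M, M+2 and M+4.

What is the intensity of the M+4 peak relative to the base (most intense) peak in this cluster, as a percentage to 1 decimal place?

Binomial terms of (0.82360 + 0.17640)^2: M 0.6783, M+2 0.2906, M+4 0.0311 → M is the base peak.
P(M) = C(2,0) × 0.82360^2 × 0.17640^0 = 1 × 0.67831696 × 1.0000 = 0.678317 (base)
P(M+4) = C(2,2) × 0.82360^0 × 0.17640^2 = 1 × 1.0000 × 0.03111696 = 0.031117
Relative intensity = 0.031117 / 0.678317 × 100 = 4.6

4.6%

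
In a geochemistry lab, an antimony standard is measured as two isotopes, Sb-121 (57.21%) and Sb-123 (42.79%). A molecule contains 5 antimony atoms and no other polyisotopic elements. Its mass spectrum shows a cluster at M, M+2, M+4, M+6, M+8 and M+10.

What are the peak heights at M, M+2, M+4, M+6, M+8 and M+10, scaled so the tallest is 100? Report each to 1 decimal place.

17.9 : 66.8 : 100.0 : 74.8 : 28.0 : 4.2

Each Sb atom is independently Sb-121 (p = 0.5721) or Sb-123 (q = 0.4279); the cluster is the binomial expansion (p + q)^5.
P(M) = 0.5721^5 = 0.061286
P(M+2) = 5 × 0.5721^4 × 0.4279^1 = 0.229192
P(M+4) = 10 × 0.5721^3 × 0.4279^2 = 0.342847
P(M+6) = 10 × 0.5721^2 × 0.4279^3 = 0.256431
P(M+8) = 5 × 0.5721^1 × 0.4279^4 = 0.095898
P(M+10) = 0.4279^5 = 0.014345
The M+4 peak is largest (0.342847); scaling to 100 gives 17.9 : 66.8 : 100.0 : 74.8 : 28.0 : 4.2.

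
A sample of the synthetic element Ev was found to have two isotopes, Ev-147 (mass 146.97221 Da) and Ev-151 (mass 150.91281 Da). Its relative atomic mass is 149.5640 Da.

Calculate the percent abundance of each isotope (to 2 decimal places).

Ev-147: 34.23%, Ev-151: 65.77%

With x = fraction of Ev-147 (so Ev-151 is 1 − x):
146.97221·x + 150.91281·(1 − x) = 149.5640
(146.97221 − 150.91281)·x = 149.5640 − 150.91281
x = -1.34881 / -3.94060 = 0.34229 → 34.23% Ev-147, 65.77% Ev-151.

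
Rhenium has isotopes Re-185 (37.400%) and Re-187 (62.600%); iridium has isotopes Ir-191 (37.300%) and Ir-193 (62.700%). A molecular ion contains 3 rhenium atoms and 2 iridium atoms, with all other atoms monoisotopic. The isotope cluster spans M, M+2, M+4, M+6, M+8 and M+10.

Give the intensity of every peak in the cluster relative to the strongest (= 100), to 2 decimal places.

Rhenium pattern (n=3): 0.05231362 : 0.26268713 : 0.43968487 : 0.24531438
Iridium pattern (n=2): 0.139129 : 0.467742 : 0.393129
Convolve the two distributions (both contribute in 2-u steps):
  M: 0.05231362×0.139129 = 0.007278
  M+2: 0.05231362×0.467742 + 0.26268713×0.139129 = 0.061017
  M+4: 0.05231362×0.393129 + 0.26268713×0.467742 + 0.43968487×0.139129 = 0.204609
  M+6: 0.26268713×0.393129 + 0.43968487×0.467742 + 0.24531438×0.139129 = 0.343059
  M+8: 0.43968487×0.393129 + 0.24531438×0.467742 = 0.287597
  M+10: 0.24531438×0.393129 = 0.096440
Scale to base peak (0.343059) = 100: 2.12 : 17.79 : 59.64 : 100.00 : 83.83 : 28.11

2.12 : 17.79 : 59.64 : 100.00 : 83.83 : 28.11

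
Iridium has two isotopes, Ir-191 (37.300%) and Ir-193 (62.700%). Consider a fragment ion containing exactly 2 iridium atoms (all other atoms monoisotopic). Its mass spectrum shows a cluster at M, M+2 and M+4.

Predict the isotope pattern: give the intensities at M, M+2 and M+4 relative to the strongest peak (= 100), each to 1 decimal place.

The 2 Ir atoms are independent, so intensities follow the terms of (0.37300 + 0.62700)^2.
P(M) = 0.37300^2 = 0.139129
P(M+2) = 2 × 0.37300^1 × 0.62700^1 = 0.467742
P(M+4) = 0.62700^2 = 0.393129
The M+2 peak is largest (0.467742); scaling to 100 gives 29.7 : 100.0 : 84.0.

29.7 : 100.0 : 84.0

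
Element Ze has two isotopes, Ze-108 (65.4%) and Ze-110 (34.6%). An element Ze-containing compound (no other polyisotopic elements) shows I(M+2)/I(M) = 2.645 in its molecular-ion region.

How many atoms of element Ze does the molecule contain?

With n Ze atoms, P(M+2)/P(M) = C(n,1)·p^(n−1)q / p^n = n·q/p = n · 0.346/0.654.
n = 2.645 × 0.654/0.346 = 5.00 ≈ 5

5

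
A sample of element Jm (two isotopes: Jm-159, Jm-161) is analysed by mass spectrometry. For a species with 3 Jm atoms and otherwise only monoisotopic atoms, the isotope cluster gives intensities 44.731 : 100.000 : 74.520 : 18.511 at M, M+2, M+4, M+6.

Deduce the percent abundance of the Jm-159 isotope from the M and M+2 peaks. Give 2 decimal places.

57.30%

Write p for the Jm-159 fraction. I(M+2)/I(M) = [C(3,1)·p^2·(1−p)] / p^3 = 3·(1−p)/p = 100.000/44.731 = 2.2356
(1−p)/p = 2.2356/3 = 0.7452  ⇒  p = 1/(1 + 0.7452) = 0.5730
Jm-159: 57.30%, Jm-161: 42.70%.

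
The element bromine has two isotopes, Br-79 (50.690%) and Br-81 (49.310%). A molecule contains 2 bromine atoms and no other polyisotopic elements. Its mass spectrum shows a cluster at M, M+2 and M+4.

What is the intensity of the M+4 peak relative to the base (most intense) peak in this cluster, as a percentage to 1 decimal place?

48.6%

Binomial terms of (0.50690 + 0.49310)^2: M 0.2569, M+2 0.4999, M+4 0.2431 → M+2 is the base peak.
P(M+2) = C(2,1) × 0.50690^1 × 0.49310^1 = 2 × 0.5069 × 0.4931 = 0.499905 (base)
P(M+4) = C(2,2) × 0.50690^0 × 0.49310^2 = 1 × 1.0000 × 0.24314761 = 0.243148
Relative intensity = 0.243148 / 0.499905 × 100 = 48.6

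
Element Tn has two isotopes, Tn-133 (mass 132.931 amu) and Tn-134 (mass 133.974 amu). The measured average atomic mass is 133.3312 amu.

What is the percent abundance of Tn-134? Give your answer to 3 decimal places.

38.370%

With x = fraction of Tn-133 (so Tn-134 is 1 − x):
132.931·x + 133.974·(1 − x) = 133.3312
(132.931 − 133.974)·x = 133.3312 − 133.974
x = -0.6428 / -1.043 = 0.61630 → 61.630% Tn-133, 38.370% Tn-134.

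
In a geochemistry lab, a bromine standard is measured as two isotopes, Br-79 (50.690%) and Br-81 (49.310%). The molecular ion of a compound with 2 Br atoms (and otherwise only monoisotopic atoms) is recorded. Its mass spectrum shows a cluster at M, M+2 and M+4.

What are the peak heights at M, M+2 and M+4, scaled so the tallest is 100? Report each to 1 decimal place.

Expanding (0.50690 + 0.49310)^2:
P(M) = 0.50690^2 = 0.256948
P(M+2) = 2 × 0.50690^1 × 0.49310^1 = 0.499905
P(M+4) = 0.49310^2 = 0.243148
The M+2 peak is largest (0.499905); scaling to 100 gives 51.4 : 100.0 : 48.6.

51.4 : 100.0 : 48.6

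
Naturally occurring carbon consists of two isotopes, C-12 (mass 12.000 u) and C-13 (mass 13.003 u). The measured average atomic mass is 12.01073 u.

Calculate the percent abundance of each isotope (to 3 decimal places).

C-12: 98.930%, C-13: 1.070%

Let x be the fractional abundance of C-12; then C-13 has abundance 1 − x.
12.000·x + 13.003·(1 − x) = 12.01073
(12.000 − 13.003)·x = 12.01073 − 13.003
x = -0.99227 / -1.003 = 0.98930 → 98.930% C-12, 1.070% C-13.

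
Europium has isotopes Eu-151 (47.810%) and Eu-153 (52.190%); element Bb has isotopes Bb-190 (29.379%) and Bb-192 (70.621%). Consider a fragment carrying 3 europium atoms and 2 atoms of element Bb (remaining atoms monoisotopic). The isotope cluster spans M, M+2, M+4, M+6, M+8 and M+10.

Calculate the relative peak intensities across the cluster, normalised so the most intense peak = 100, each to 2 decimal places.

2.67 : 21.61 : 67.09 : 100.00 : 71.93 : 20.09

Europium pattern (n=3): 0.10928391 : 0.3578871 : 0.39067407 : 0.14215492
Element Bb pattern (n=2): 0.08631256 : 0.41495487 : 0.49873256
Convolve the two distributions (both contribute in 2-u steps):
  M: 0.10928391×0.08631256 = 0.009433
  M+2: 0.10928391×0.41495487 + 0.3578871×0.08631256 = 0.076238
  M+4: 0.10928391×0.49873256 + 0.3578871×0.41495487 + 0.39067407×0.08631256 = 0.236731
  M+6: 0.3578871×0.49873256 + 0.39067407×0.41495487 + 0.14215492×0.08631256 = 0.352872
  M+8: 0.39067407×0.49873256 + 0.14215492×0.41495487 = 0.253830
  M+10: 0.14215492×0.49873256 = 0.070897
Scale to base peak (0.352872) = 100: 2.67 : 21.61 : 67.09 : 100.00 : 71.93 : 20.09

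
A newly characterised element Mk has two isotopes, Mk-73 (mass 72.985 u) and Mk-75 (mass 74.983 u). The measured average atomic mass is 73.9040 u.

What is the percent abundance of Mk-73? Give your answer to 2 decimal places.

With x = fraction of Mk-73 (so Mk-75 is 1 − x):
72.985·x + 74.983·(1 − x) = 73.9040
(72.985 − 74.983)·x = 73.9040 − 74.983
x = -1.0790 / -1.998 = 0.54004 → 54.00% Mk-73, 46.00% Mk-75.

54.00%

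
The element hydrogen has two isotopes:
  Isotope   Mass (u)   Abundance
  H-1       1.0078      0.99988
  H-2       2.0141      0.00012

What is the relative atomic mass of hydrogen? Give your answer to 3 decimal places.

The abundance-weighted mean is 0.99988 × 1.0078 + 0.00012 × 2.0141
= 1.00768 + 0.00024 = 1.00792 u

1.008 u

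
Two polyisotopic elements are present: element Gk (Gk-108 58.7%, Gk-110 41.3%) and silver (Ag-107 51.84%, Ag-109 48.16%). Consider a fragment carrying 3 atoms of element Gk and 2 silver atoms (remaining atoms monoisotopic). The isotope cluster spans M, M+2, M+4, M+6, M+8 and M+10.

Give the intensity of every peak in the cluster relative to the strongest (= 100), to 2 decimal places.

Element Gk pattern (n=3): 0.202262 : 0.42692099 : 0.30037201 : 0.070445
Silver pattern (n=2): 0.26873856 : 0.49932288 : 0.23193856
Convolve the two distributions (both contribute in 2-u steps):
  M: 0.202262×0.26873856 = 0.054356
  M+2: 0.202262×0.49932288 + 0.42692099×0.26873856 = 0.215724
  M+4: 0.202262×0.23193856 + 0.42692099×0.49932288 + 0.30037201×0.26873856 = 0.340805
  M+6: 0.42692099×0.23193856 + 0.30037201×0.49932288 + 0.070445×0.26873856 = 0.267933
  M+8: 0.30037201×0.23193856 + 0.070445×0.49932288 = 0.104843
  M+10: 0.070445×0.23193856 = 0.016339
Scale to base peak (0.340805) = 100: 15.95 : 63.30 : 100.00 : 78.62 : 30.76 : 4.79

15.95 : 63.30 : 100.00 : 78.62 : 30.76 : 4.79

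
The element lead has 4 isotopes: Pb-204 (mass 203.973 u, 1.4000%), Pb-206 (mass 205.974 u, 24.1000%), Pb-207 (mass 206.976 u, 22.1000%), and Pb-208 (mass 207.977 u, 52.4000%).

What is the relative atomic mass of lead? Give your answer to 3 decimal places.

207.217 u

Weight each isotope mass by its fractional abundance: 0.014000 × 203.973 + 0.241000 × 205.974 + 0.221000 × 206.976 + 0.524000 × 207.977
= 2.8556 + 49.6397 + 45.7417 + 108.9799 = 207.2169 u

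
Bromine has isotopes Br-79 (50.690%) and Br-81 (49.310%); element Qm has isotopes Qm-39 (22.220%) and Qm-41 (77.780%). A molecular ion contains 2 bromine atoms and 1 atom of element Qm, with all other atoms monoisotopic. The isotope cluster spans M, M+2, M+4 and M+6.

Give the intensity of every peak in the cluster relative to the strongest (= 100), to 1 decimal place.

Bromine pattern (n=2): 0.25694761 : 0.49990478 : 0.24314761
Element Qm pattern (n=1): 0.2222 : 0.7778
Convolve the two distributions (both contribute in 2-u steps):
  M: 0.25694761×0.2222 = 0.057094
  M+2: 0.25694761×0.7778 + 0.49990478×0.2222 = 0.310933
  M+4: 0.49990478×0.7778 + 0.24314761×0.2222 = 0.442853
  M+6: 0.24314761×0.7778 = 0.189120
Scale to base peak (0.442853) = 100: 12.9 : 70.2 : 100.0 : 42.7

12.9 : 70.2 : 100.0 : 42.7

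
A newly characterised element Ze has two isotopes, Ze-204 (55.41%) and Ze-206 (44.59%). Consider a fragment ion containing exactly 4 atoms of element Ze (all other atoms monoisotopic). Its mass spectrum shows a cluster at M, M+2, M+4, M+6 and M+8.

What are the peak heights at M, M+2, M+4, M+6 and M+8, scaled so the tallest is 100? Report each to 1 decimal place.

Each Ze atom is independently Ze-204 (p = 0.5541) or Ze-206 (q = 0.4459); the cluster is the binomial expansion (p + q)^4.
P(M) = 0.5541^4 = 0.094265
P(M+2) = 4 × 0.5541^3 × 0.4459^1 = 0.303432
P(M+4) = 6 × 0.5541^2 × 0.4459^2 = 0.366271
P(M+6) = 4 × 0.5541^1 × 0.4459^3 = 0.196499
P(M+8) = 0.4459^4 = 0.039532
The M+4 peak is largest (0.366271); scaling to 100 gives 25.7 : 82.8 : 100.0 : 53.6 : 10.8.

25.7 : 82.8 : 100.0 : 53.6 : 10.8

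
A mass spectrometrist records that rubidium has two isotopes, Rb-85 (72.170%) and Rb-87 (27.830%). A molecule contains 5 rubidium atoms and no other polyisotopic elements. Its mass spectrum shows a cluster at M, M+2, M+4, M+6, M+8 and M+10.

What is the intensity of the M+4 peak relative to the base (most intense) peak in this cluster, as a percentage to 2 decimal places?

Binomial terms of (0.72170 + 0.27830)^5: M 0.1958, M+2 0.3775, M+4 0.2911, M+6 0.1123, M+8 0.0216, M+10 0.0017 → M+2 is the base peak.
P(M+2) = C(5,1) × 0.72170^4 × 0.27830^1 = 5 × 0.27128565 × 0.2783 = 0.377494 (base)
P(M+4) = C(5,2) × 0.72170^3 × 0.27830^2 = 10 × 0.37589809 × 0.07745089 = 0.291136
Relative intensity = 0.291136 / 0.377494 × 100 = 77.12

77.12%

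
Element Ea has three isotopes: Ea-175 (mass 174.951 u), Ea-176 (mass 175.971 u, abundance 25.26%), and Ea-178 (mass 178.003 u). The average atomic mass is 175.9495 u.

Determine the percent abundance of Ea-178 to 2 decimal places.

The remaining 74.74% is split between Ea-175 (fraction x) and Ea-178 (fraction 0.7474 − x).
Substituting: 174.951x + 178.003(0.7474 − x) = 131.4992254
(174.951 − 178.003)x = -1.5402168  ⇒  x = 0.50466, y = 0.24274
Ea-175: 50.47%, Ea-178: 24.27%.

24.27%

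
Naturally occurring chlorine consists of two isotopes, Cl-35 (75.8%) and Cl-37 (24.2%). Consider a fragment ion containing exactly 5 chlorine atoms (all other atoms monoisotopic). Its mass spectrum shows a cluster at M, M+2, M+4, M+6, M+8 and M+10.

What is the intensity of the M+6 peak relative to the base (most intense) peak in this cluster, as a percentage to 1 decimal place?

(0.758 + 0.242)^5 gives M 0.2502, M+2 0.3994, M+4 0.2551, M+6 0.0814, M+8 0.0130, M+10 0.0008; the largest is M+2.
P(M+2) = C(5,1) × 0.758^4 × 0.242^1 = 5 × 0.33012379 × 0.2420 = 0.399450 (base)
P(M+6) = C(5,3) × 0.758^2 × 0.242^3 = 10 × 0.574564 × 0.01417249 = 0.081430
Relative intensity = 0.081430 / 0.399450 × 100 = 20.4

20.4%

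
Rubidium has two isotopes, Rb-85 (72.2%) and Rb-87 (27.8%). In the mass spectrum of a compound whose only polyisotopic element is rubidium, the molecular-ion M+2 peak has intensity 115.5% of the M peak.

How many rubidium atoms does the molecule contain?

3

With n Rb atoms, P(M+2)/P(M) = C(n,1)·p^(n−1)q / p^n = n·q/p = n · 0.278/0.722.
n = 1.155 × 0.722/0.278 = 3.00 ≈ 3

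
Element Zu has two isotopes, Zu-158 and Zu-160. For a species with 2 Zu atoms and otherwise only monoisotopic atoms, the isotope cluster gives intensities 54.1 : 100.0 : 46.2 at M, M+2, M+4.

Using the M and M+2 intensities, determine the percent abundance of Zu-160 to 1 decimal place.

48.0%

If p is the fraction of Zu that is Zu-158, then I(M+2)/I(M) = [C(2,1)·p^1·(1−p)] / p^2 = 2·(1−p)/p = 100.0/54.1 = 1.8484
(1−p)/p = 1.8484/2 = 0.9242  ⇒  p = 1/(1 + 0.9242) = 0.5197
Zu-158: 52.0%, Zu-160: 48.0%.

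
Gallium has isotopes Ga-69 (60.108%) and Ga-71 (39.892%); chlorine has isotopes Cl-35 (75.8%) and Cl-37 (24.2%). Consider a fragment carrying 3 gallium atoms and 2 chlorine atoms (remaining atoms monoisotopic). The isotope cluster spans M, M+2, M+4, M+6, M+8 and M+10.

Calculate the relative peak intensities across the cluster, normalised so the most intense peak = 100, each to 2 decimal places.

Gallium pattern (n=3): 0.2171685 : 0.432386 : 0.2869625 : 0.063483
Chlorine pattern (n=2): 0.574564 : 0.366872 : 0.058564
Convolve the two distributions (both contribute in 2-u steps):
  M: 0.2171685×0.574564 = 0.124777
  M+2: 0.2171685×0.366872 + 0.432386×0.574564 = 0.328106
  M+4: 0.2171685×0.058564 + 0.432386×0.366872 + 0.2869625×0.574564 = 0.336227
  M+6: 0.432386×0.058564 + 0.2869625×0.366872 + 0.063483×0.574564 = 0.167076
  M+8: 0.2869625×0.058564 + 0.063483×0.366872 = 0.040096
  M+10: 0.063483×0.058564 = 0.003718
Scale to base peak (0.336227) = 100: 37.11 : 97.58 : 100.00 : 49.69 : 11.93 : 1.11

37.11 : 97.58 : 100.00 : 49.69 : 11.93 : 1.11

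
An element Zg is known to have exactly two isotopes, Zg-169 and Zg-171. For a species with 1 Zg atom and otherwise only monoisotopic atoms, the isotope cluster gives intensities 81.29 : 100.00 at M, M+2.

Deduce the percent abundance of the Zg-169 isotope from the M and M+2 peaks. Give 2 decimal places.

44.84%

Write p for the Zg-169 fraction. I(M+2)/I(M) = [C(1,1)·p^0·(1−p)] / p^1 = 1·(1−p)/p = 100.00/81.29 = 1.2302
(1−p)/p = 1.2302/1 = 1.2302  ⇒  p = 1/(1 + 1.2302) = 0.4484
Zg-169: 44.84%, Zg-171: 55.16%.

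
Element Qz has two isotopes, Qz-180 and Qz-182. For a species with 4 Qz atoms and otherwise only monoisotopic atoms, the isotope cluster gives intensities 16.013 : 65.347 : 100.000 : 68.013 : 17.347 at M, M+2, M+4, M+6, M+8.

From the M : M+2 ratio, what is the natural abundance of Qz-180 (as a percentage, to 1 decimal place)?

49.5%

If p is the fraction of Qz that is Qz-180, then I(M+2)/I(M) = [C(4,1)·p^3·(1−p)] / p^4 = 4·(1−p)/p = 65.347/16.013 = 4.0809
(1−p)/p = 4.0809/4 = 1.0202  ⇒  p = 1/(1 + 1.0202) = 0.4950
Qz-180: 49.5%, Qz-182: 50.5%.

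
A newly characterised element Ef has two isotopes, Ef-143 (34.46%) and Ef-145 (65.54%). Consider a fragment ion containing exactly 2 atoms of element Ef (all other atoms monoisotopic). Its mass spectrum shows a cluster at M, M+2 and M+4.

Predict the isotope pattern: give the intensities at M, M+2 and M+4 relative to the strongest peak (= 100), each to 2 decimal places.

The 2 Ef atoms are independent, so intensities follow the terms of (0.3446 + 0.6554)^2.
P(M) = 0.3446^2 = 0.118749
P(M+2) = 2 × 0.3446^1 × 0.6554^1 = 0.451702
P(M+4) = 0.6554^2 = 0.429549
The M+2 peak is largest (0.451702); scaling to 100 gives 26.29 : 100.00 : 95.10.

26.29 : 100.00 : 95.10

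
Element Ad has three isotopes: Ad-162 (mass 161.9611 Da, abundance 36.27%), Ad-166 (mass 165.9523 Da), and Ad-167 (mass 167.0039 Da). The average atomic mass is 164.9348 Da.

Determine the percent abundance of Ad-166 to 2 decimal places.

The remaining 63.73% is split between Ad-166 (fraction x) and Ad-167 (fraction 0.6373 − x).
Substituting: 165.9523x + 167.0039(0.6373 − x) = 106.19150903
(165.9523 − 167.0039)x = -0.24007644  ⇒  x = 0.22830, y = 0.40900
Ad-166: 22.83%, Ad-167: 40.90%.

22.83%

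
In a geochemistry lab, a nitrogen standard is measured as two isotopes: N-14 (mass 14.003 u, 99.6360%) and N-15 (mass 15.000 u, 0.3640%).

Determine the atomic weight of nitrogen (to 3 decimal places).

The abundance-weighted mean is 0.996360 × 14.003 + 0.003640 × 15.000
= 13.9520 + 0.0546 = 14.0066 u

14.007 u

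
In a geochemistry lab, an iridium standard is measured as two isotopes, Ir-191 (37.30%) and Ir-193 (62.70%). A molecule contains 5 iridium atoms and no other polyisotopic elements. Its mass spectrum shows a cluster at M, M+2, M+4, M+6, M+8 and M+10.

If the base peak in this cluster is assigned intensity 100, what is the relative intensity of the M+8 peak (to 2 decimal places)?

(0.3730 + 0.6270)^5 gives M 0.0072, M+2 0.0607, M+4 0.2040, M+6 0.3429, M+8 0.2882, M+10 0.0969; the largest is M+6.
P(M+6) = C(5,3) × 0.3730^2 × 0.6270^3 = 10 × 0.139129 × 0.24649188 = 0.342942 (base)
P(M+8) = C(5,4) × 0.3730^1 × 0.6270^4 = 5 × 0.3730 × 0.15455041 = 0.288237
Relative intensity = 0.288237 / 0.342942 × 100 = 84.05

84.05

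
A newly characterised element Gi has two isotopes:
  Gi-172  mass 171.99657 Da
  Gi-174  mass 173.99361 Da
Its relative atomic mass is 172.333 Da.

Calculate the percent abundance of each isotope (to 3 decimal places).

Gi-172: 83.154%, Gi-174: 16.846%

Let x be the fractional abundance of Gi-172; then Gi-174 has abundance 1 − x.
171.99657·x + 173.99361·(1 − x) = 172.333
(171.99657 − 173.99361)·x = 172.333 − 173.99361
x = -1.66061 / -1.99704 = 0.83154 → 83.154% Gi-172, 16.846% Gi-174.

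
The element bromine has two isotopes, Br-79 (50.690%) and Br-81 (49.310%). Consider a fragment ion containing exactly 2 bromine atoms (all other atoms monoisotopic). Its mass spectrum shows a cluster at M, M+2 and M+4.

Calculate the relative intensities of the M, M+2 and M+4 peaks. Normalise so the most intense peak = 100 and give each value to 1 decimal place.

51.4 : 100.0 : 48.6

The 2 Br atoms are independent, so intensities follow the terms of (0.50690 + 0.49310)^2.
P(M) = 0.50690^2 = 0.256948
P(M+2) = 2 × 0.50690^1 × 0.49310^1 = 0.499905
P(M+4) = 0.49310^2 = 0.243148
The M+2 peak is largest (0.499905); scaling to 100 gives 51.4 : 100.0 : 48.6.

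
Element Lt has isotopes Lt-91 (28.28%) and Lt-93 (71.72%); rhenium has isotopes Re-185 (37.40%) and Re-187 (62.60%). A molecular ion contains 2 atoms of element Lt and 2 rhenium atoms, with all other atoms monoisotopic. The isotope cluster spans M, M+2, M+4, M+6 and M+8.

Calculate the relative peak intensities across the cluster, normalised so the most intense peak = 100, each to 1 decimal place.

Element Lt pattern (n=2): 0.07997584 : 0.40564832 : 0.51437584
Rhenium pattern (n=2): 0.139876 : 0.468248 : 0.391876
Convolve the two distributions (both contribute in 2-u steps):
  M: 0.07997584×0.139876 = 0.011187
  M+2: 0.07997584×0.468248 + 0.40564832×0.139876 = 0.094189
  M+4: 0.07997584×0.391876 + 0.40564832×0.468248 + 0.51437584×0.139876 = 0.293233
  M+6: 0.40564832×0.391876 + 0.51437584×0.468248 = 0.399819
  M+8: 0.51437584×0.391876 = 0.201572
Scale to base peak (0.399819) = 100: 2.8 : 23.6 : 73.3 : 100.0 : 50.4

2.8 : 23.6 : 73.3 : 100.0 : 50.4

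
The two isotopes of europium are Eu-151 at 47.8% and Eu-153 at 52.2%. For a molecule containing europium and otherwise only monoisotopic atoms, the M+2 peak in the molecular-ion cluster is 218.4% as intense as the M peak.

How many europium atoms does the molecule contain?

For n independent Eu atoms, I(M+2)/I(M) = n · (abundance Eu-153) / (abundance Eu-151) = n · 0.522/0.478.
n = 2.184 × 0.478/0.522 = 2.00 ≈ 2

2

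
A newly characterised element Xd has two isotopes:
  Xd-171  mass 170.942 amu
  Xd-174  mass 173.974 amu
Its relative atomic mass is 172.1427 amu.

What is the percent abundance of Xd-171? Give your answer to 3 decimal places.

Let x be the fractional abundance of Xd-171; then Xd-174 has abundance 1 − x.
170.942·x + 173.974·(1 − x) = 172.1427
(170.942 − 173.974)·x = 172.1427 − 173.974
x = -1.8313 / -3.032 = 0.60399 → 60.399% Xd-171, 39.601% Xd-174.

60.399%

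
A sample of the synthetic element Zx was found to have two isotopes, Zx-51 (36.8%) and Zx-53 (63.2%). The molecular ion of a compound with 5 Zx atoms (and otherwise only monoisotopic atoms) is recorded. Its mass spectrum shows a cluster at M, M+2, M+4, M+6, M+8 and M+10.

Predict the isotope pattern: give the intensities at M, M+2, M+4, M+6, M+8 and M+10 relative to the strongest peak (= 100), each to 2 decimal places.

Each Zx atom is independently Zx-51 (p = 0.368) or Zx-53 (q = 0.632); the cluster is the binomial expansion (p + q)^5.
P(M) = 0.368^5 = 0.006749
P(M+2) = 5 × 0.368^4 × 0.632^1 = 0.057953
P(M+4) = 10 × 0.368^3 × 0.632^2 = 0.199057
P(M+6) = 10 × 0.368^2 × 0.632^3 = 0.341859
P(M+8) = 5 × 0.368^1 × 0.632^4 = 0.293553
P(M+10) = 0.632^5 = 0.100829
The M+6 peak is largest (0.341859); scaling to 100 gives 1.97 : 16.95 : 58.23 : 100.00 : 85.87 : 29.49.

1.97 : 16.95 : 58.23 : 100.00 : 85.87 : 29.49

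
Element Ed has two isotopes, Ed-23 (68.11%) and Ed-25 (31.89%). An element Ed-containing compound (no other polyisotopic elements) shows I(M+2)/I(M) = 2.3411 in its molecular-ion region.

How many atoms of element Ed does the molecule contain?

The M+2/M ratio from n Ed atoms is n · q/p = n · 0.3189/0.6811.
n = 2.3411 × 0.6811/0.3189 = 5.00 ≈ 5

5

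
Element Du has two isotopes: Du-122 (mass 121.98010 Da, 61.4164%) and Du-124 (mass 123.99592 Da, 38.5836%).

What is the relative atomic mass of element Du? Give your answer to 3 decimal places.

122.758 Da

Ar = Σ fᵢ·mᵢ = 0.614164 × 121.98010 + 0.385836 × 123.99592
= 74.915786 + 47.842090 = 122.757876 Da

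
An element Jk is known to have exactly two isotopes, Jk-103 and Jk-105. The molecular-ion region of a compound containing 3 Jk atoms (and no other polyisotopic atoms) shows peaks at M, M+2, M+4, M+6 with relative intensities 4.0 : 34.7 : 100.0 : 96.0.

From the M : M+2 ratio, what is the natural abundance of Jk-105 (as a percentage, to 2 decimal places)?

If p is the fraction of Jk that is Jk-103, then I(M+2)/I(M) = [C(3,1)·p^2·(1−p)] / p^3 = 3·(1−p)/p = 34.7/4.0 = 8.6750
(1−p)/p = 8.6750/3 = 2.8917  ⇒  p = 1/(1 + 2.8917) = 0.2570
Jk-103: 25.70%, Jk-105: 74.30%.

74.30%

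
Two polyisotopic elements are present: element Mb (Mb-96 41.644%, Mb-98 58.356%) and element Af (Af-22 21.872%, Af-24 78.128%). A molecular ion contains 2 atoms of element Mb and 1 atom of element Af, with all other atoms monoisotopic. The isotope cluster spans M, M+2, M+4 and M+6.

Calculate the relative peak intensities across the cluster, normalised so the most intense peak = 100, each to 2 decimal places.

8.35 : 53.23 : 100.00 : 58.58

Element Mb pattern (n=2): 0.17342227 : 0.48603545 : 0.34054227
Element Af pattern (n=1): 0.21872 : 0.78128
Convolve the two distributions (both contribute in 2-u steps):
  M: 0.17342227×0.21872 = 0.037931
  M+2: 0.17342227×0.78128 + 0.48603545×0.21872 = 0.241797
  M+4: 0.48603545×0.78128 + 0.34054227×0.21872 = 0.454213
  M+6: 0.34054227×0.78128 = 0.266059
Scale to base peak (0.454213) = 100: 8.35 : 53.23 : 100.00 : 58.58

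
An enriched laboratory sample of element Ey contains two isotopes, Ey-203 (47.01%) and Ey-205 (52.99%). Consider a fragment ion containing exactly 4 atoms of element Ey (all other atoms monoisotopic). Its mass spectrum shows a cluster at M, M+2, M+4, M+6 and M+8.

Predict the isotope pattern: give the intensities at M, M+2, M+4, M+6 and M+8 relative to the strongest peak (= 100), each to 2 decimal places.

13.12 : 59.14 : 100.00 : 75.15 : 21.18

Each Ey atom is independently Ey-203 (p = 0.4701) or Ey-205 (q = 0.5299); the cluster is the binomial expansion (p + q)^4.
P(M) = 0.4701^4 = 0.048838
P(M+2) = 4 × 0.4701^3 × 0.5299^1 = 0.220204
P(M+4) = 6 × 0.4701^2 × 0.5299^2 = 0.372323
P(M+6) = 4 × 0.4701^1 × 0.5299^3 = 0.279790
P(M+8) = 0.5299^4 = 0.078845
The M+4 peak is largest (0.372323); scaling to 100 gives 13.12 : 59.14 : 100.00 : 75.15 : 21.18.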